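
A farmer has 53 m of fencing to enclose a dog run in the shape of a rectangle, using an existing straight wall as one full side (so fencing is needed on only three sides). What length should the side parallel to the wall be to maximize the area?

53/2

Let the sides perpendicular to the wall have length x and the parallel side y, so 2x + y = 53 and the area is A = xy = x(53 − 2x).
A'(x) = 53 − 4x = 0 gives x = 53/4, and A''(x) = −4 < 0 confirms a maximum.
Then y = 53 − 2·53/4 = 53/2 and A = 2809/8.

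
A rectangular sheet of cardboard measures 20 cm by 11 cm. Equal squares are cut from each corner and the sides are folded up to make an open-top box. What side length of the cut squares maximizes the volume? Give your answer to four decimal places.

With cut size x, the volume is V(x) = x(20 − 2x)(11 − 2x) for 0 < x < 5.5.
V'(x) = 12x^2 − 124x + 220. Setting V'(x) = 0 gives x ≈ 2.2751 (the root in (0, 5.5)).
V''(x) = 24x − 124 is negative there, so this is the maximum; V ≈ 226.7094.

2.2751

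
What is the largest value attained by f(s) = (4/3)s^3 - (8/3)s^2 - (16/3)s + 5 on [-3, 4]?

f'(s) = 4s^2 - (16/3)s - 16/3, which vanishes at s = -2/3 and s = 2.
Compare values at every candidate in [-3, 4]: f(-3) = -39; f(-2/3) = 565/81; f(2) = -17/3; f(4) = 79/3.
Hence the absolute maximum is 79/3 at s = 4.

79/3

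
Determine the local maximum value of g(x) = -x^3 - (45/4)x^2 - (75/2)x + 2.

657/16

g'(x) = -3x^2 - (45/2)x - 75/2. Setting g'(x) = 0 gives x ∈ {-5, -5/2}.
g''(x) = -6x - 45/2. g''(-5) = 15/2 > 0 ⇒ local minimum; g''(-5/2) = -15/2 < 0 ⇒ local maximum.
Thus g has its local maximum at x = -5/2, with value 657/16.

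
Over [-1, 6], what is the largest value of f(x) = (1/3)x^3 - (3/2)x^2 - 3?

f'(x) = x^2 - 3x, which vanishes at x = 0 and x = 3.
Compare values at every candidate in [-1, 6]: f(-1) = -29/6; f(0) = -3; f(3) = -15/2; f(6) = 15.
Hence the absolute maximum is 15 at x = 6.

15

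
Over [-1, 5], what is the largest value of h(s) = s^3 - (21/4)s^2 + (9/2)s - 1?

61/4

The derivative is 3s^2 - (21/2)s + 9/2, which vanishes at s = 1/2 and s = 3.
Compare values at every candidate in [-1, 5]: h(-1) = -47/4; h(1/2) = 1/16; h(3) = -31/4; h(5) = 61/4.
So the maximum is h(5) = 61/4.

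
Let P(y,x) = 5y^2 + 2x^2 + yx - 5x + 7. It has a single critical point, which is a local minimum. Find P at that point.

∂P/∂y = 10y + x = 0 and ∂P/∂x = y + 4x - 5 = 0, so (y, x) = (-5/39, 50/39).
The Hessian has P_{yy} = 10, P_{xx} = 4, P_{yx} = 1, giving D = 39 > 0 with P_{yy} > 0, so the point is a local minimum.
P(-5/39, 50/39) = 148/39.

148/39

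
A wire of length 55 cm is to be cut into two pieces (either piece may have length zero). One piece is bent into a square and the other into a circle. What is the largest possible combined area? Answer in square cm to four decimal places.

Let x be the length used for the square. Square side x/4; circle radius (55−x)/(2π).
A(x) = (x/4)² + π·((55−x)/(2π))² = x²/16 + (55−x)²/(4π) for 0 ≤ x ≤ 55. A'(x) = x/8 − (55−x)/(2π) = 0 gives x = 4·55/(π+4) ≈ 30.8055.
A'' > 0, so the interior critical point is a minimum; the maximum is at an endpoint. A(0) = 240.7219 and A(55) = 189.0625, so the largest area is 240.7219.

240.7219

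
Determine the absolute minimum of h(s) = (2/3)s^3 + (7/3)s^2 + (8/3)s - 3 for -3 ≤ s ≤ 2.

-8

h'(s) = 2s^2 + (14/3)s + 8/3, which vanishes at s = -4/3 and s = -1.
Compare values at every candidate in [-3, 2]: h(-3) = -8,  h(-4/3) = -323/81,  h(-1) = -4,  h(2) = 17.
Hence the absolute minimum is -8 at s = -3.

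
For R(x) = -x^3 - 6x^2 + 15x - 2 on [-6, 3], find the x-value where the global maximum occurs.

1

R'(x) = -3x^2 - 12x + 15, which vanishes at x = -5 and x = 1.
Candidates: R(-6) = -92; R(-5) = -102; R(1) = 6; R(3) = -38.
The maximum over the interval is 6, attained at x = 1.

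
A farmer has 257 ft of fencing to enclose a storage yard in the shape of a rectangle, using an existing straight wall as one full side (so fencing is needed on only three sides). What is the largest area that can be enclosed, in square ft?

66049/8

Let the sides perpendicular to the wall have length x and the parallel side y, so 2x + y = 257 and the area is A = xy = x(257 − 2x).
A'(x) = 257 − 4x = 0 gives x = 257/4, and A''(x) = −4 < 0 confirms a maximum.
Then y = 257 − 2·257/4 = 257/2 and A = 66049/8.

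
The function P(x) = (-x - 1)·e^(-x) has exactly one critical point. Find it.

0

P'(x) = (-1)·e^(-x) + (-x - 1)·(-1)·e^(-x) = (x)·e^(-x). Since e^(-x) > 0, the only critical point is x = 0.
P''(0) has the same sign as 1 > 0, so this is a local minimum.
P(0) = (-1)·e^(0) ≈ -1.0000.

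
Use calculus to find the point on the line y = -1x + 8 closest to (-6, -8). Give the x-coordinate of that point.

Minimize D(x)^2 = (x + 6)^2 + (-x + 16)^2.
d/dx[D^2] = 2(x + 6) + 2·(-1)·(-x + 16) = 0 ⇒ x = 5.
Then y = 3 and the distance is √(242) ≈ 15.5563.

5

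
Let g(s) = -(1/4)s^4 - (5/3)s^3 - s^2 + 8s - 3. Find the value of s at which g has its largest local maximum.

g'(s) = -s^3 - 5s^2 - 2s + 8. Setting g'(s) = 0 gives s ∈ {-4, -2, 1}.
Since g''(s) = -3s^2 - 10s - 2, we get g''(-4) = -10 < 0 ⇒ local maximum; g''(-2) = 6 > 0 ⇒ local minimum; g''(1) = -15 < 0 ⇒ local maximum.
Thus g has its largest local maximum at s = 1, with value 25/12.

1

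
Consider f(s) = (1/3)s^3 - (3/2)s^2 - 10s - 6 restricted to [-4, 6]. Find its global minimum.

The derivative is s^2 - 3s - 10, which vanishes at s = -2 and s = 5.
Compare values at every candidate in [-4, 6]: f(-4) = -34/3, f(-2) = 16/3, f(5) = -311/6, f(6) = -48.
Hence the absolute minimum is -311/6 at s = 5.

-311/6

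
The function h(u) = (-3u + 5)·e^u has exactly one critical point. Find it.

h'(u) = (-3)·e^u + (-3u + 5)·1·e^u = (-3u + 2)·e^u. Since e^u > 0, the only critical point is u = 2/3.
h''(2/3) has the same sign as -3 < 0, so this is a local maximum.
h(2/3) = (3)·e^(2/3) ≈ 5.8432.

2/3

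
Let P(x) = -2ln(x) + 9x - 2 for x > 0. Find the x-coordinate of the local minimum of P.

P'(x) = -2/x + 9 = 0 gives x = 2/9.
P''(x) = 2/x², which is positive for x > 0, so this is a local minimum.
P(2/9) = -2·ln(2/9) + 2 - 2 ≈ 3.0082.

2/9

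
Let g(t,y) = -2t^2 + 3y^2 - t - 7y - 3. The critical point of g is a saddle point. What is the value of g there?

-167/24

∂g/∂t = -4t - 1 = 0 and ∂g/∂y = 6y - 7 = 0, so (t, y) = (-1/4, 7/6).
The Hessian has g_{tt} = -4, g_{yy} = 6, g_{ty} = 0, giving D = -24 < 0, so the point is a saddle point.
g(-1/4, 7/6) = -167/24.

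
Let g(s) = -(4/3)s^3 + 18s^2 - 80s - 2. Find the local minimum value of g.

g'(s) = -4s^2 + 36s - 80 = 0 at s = 4, 5.
Since g''(s) = -8s + 36, we get g''(4) = 4 > 0 ⇒ local minimum; g''(5) = -4 < 0 ⇒ local maximum.
So the local minimum value is g(4) = -358/3.

-358/3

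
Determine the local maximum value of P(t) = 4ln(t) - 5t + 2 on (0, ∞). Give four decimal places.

-2.8926

P'(t) = 4/t − 5 = 0 gives t = 4/5.
P''(t) = -4/t², which is negative for t > 0, so this is a local maximum.
P(4/5) = 4·ln(4/5) - 4 + 2 ≈ -2.8926.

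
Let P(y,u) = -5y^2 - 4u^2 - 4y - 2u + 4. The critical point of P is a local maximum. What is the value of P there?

∂P/∂y = -10y - 4 = 0 and ∂P/∂u = -8u - 2 = 0, so (y, u) = (-2/5, -1/4).
The Hessian has P_{yy} = -10, P_{uu} = -8, P_{yu} = 0, giving D = 80 > 0 with P_{yy} < 0, so the point is a local maximum.
P(-2/5, -1/4) = 101/20.

101/20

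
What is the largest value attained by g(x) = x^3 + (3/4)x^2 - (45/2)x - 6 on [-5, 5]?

165/4

g'(x) = 3x^2 + (3/2)x - 45/2, which vanishes at x = -3 and x = 5/2.
Evaluating at the critical points and endpoints: g(-5) = 1/4, g(-3) = 165/4, g(5/2) = -671/16, g(5) = 101/4.
So the maximum is g(-3) = 165/4.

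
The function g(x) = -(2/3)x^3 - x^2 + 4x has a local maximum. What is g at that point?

7/3

Critical points: g'(x) = -2x^2 - 2x + 4 vanishes at x = -2, 1.
g''(x) = -4x - 2. g''(-2) = 6 > 0 ⇒ local minimum; g''(1) = -6 < 0 ⇒ local maximum.
The local maximum is g(1) = 7/3.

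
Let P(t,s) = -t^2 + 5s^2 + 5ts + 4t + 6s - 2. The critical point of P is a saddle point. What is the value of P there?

-166/45

∂P/∂t = -2t + 5s + 4 = 0 and ∂P/∂s = 5t + 10s + 6 = 0, so (t, s) = (2/9, -32/45).
The Hessian has P_{tt} = -2, P_{ss} = 10, P_{ts} = 5, giving D = -45 < 0, so the point is a saddle point.
P(2/9, -32/45) = -166/45.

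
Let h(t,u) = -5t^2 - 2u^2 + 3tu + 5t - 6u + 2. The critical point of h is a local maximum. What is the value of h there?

202/31

∂h/∂t = -10t + 3u + 5 = 0 and ∂h/∂u = 3t - 4u - 6 = 0, so (t, u) = (2/31, -45/31).
The Hessian has h_{tt} = -10, h_{uu} = -4, h_{tu} = 3, giving D = 31 > 0 with h_{tt} < 0, so the point is a local maximum.
h(2/31, -45/31) = 202/31.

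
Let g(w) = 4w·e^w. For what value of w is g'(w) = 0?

Differentiating with the product rule gives g'(w) = (4w + 4)·e^w. Since e^w > 0, the only critical point is w = -1.
g''(-1) has the same sign as 4 > 0, so this is a local minimum.
g(-1) = (-4)·e^(-1) ≈ -1.4715.

-1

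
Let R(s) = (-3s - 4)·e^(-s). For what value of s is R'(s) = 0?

-1/3

Differentiating with the product rule gives R'(s) = (3s + 1)·e^(-s). Since e^(-s) > 0, the only critical point is s = -1/3.
R''(-1/3) has the same sign as 3 > 0, so this is a local minimum.
R(-1/3) = (-3)·e^(1/3) ≈ -4.1868.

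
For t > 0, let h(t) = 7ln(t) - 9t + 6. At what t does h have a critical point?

h'(t) = 7/t − 9 = 0 gives t = 7/9.
h''(t) = -7/t², which is negative for t > 0, so this is a local maximum.
h(7/9) = 7·ln(7/9) - 7 + 6 ≈ -2.7592.

7/9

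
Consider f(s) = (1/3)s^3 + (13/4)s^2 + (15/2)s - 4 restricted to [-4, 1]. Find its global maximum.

85/12

f'(s) = s^2 + (13/2)s + 15/2, whose only zero in [-4, 1] is s = -3/2.
Compare values at every candidate in [-4, 1]: f(-4) = -10/3, f(-3/2) = -145/16, f(1) = 85/12.
So the maximum is f(1) = 85/12.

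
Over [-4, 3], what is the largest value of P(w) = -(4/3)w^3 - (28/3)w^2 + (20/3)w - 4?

-232/81

Differentiating, P'(w) = -4w^2 - (56/3)w + 20/3; whose only zero in [-4, 3] is w = 1/3.
Evaluating at the critical points and endpoints: P(-4) = -284/3, P(1/3) = -232/81, P(3) = -104.
So the maximum is P(1/3) = -232/81.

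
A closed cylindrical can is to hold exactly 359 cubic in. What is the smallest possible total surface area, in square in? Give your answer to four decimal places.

With radius r and height h, πr²h = 359 so h = 359/(πr²), and S(r) = 2πr² + 2πrh = 2πr² + 2·359/r.
S'(r) = 4πr − 2·359/r² = 0 ⇒ r³ = 359/(2π), so r ≈ 3.8516 and h = 2r ≈ 7.7031.
S''(r) = 4π + 4·359/r³ > 0, so this is the minimum; S ≈ 279.6260.

279.6260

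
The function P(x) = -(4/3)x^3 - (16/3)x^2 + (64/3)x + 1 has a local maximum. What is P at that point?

1361/81

Critical points: P'(x) = -4x^2 - (32/3)x + 64/3 vanishes at x = -4, 4/3.
Since P''(x) = -8x - 32/3, we get P''(-4) = 64/3 > 0 ⇒ local minimum; P''(4/3) = -64/3 < 0 ⇒ local maximum.
So the local maximum value is P(4/3) = 1361/81.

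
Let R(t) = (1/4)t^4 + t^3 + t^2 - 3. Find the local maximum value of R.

R'(t) = t^3 + 3t^2 + 2t. Setting R'(t) = 0 gives t ∈ {-2, -1, 0}.
R''(t) = 3t^2 + 6t + 2. R''(-2) = 2 > 0 ⇒ local minimum; R''(-1) = -1 < 0 ⇒ local maximum; R''(0) = 2 > 0 ⇒ local minimum.
Thus R has its local maximum at t = -1, with value -11/4.

-11/4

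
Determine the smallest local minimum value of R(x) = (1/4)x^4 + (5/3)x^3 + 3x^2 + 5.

R'(x) = x^3 + 5x^2 + 6x = 0 at x = -3, -2, 0.
Second-derivative test with R''(x) = 3x^2 + 10x + 6: R''(-3) = 3 > 0 ⇒ local minimum; R''(-2) = -2 < 0 ⇒ local maximum; R''(0) = 6 > 0 ⇒ local minimum.
So the smallest local minimum value is R(0) = 5.

5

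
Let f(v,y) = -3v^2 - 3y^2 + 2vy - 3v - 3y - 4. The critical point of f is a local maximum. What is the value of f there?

∂f/∂v = -6v + 2y - 3 = 0 and ∂f/∂y = 2v - 6y - 3 = 0, so (v, y) = (-3/4, -3/4).
The Hessian has f_{vv} = -6, f_{yy} = -6, f_{vy} = 2, giving D = 32 > 0 with f_{vv} < 0, so the point is a local maximum.
f(-3/4, -3/4) = -7/4.

-7/4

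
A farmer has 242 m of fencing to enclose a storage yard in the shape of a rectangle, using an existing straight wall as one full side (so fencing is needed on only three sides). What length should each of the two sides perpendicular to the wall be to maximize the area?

Let the sides perpendicular to the wall have length x and the parallel side y, so 2x + y = 242 and the area is A = xy = x(242 − 2x).
A'(x) = 242 − 4x = 0 gives x = 121/2, and A''(x) = −4 < 0 confirms a maximum.
Then y = 242 − 2·121/2 = 121 and A = 14641/2.

121/2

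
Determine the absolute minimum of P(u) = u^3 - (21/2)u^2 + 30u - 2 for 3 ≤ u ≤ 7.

21/2

Differentiating, P'(u) = 3u^2 - 21u + 30; whose only zero in [3, 7] is u = 5.
Candidates: P(3) = 41/2; P(5) = 21/2; P(7) = 73/2.
The minimum over the interval is 21/2, attained at u = 5.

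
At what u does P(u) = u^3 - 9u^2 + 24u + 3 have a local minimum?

4

Critical points: P'(u) = 3u^2 - 18u + 24 vanishes at u = 2, 4.
Second-derivative test with P''(u) = 6u - 18: P''(2) = -6 < 0 ⇒ local maximum; P''(4) = 6 > 0 ⇒ local minimum.
So the local minimum value is P(4) = 19.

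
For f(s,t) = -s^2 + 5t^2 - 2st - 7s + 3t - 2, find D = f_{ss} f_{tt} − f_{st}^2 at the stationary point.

-24

∂f/∂s = -2s - 2t - 7 = 0 and ∂f/∂t = -2s + 10t + 3 = 0, so (s, t) = (-8/3, -5/6).
The Hessian has f_{ss} = -2, f_{tt} = 10, f_{st} = -2, giving D = -24 < 0, so the point is a saddle point.
D = (-2)·(10) − (-2)^2 = -24.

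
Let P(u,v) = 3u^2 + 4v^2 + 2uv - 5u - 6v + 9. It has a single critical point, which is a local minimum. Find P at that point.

62/11

∂P/∂u = 6u + 2v - 5 = 0 and ∂P/∂v = 2u + 8v - 6 = 0, so (u, v) = (7/11, 13/22).
The Hessian has P_{uu} = 6, P_{vv} = 8, P_{uv} = 2, giving D = 44 > 0 with P_{uu} > 0, so the point is a local minimum.
P(7/11, 13/22) = 62/11.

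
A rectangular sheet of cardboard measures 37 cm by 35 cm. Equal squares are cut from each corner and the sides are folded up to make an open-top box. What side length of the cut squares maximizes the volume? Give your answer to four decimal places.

With cut size x, the volume is V(x) = x(37 − 2x)(35 − 2x) for 0 < x < 17.5.
V'(x) = 12x^2 − 288x + 1295. Setting V'(x) = 0 gives x ≈ 5.9931 (the root in (0, 17.5)).
V''(x) = 24x − 288 is negative there, so this is the maximum; V ≈ 3450.0035.

5.9931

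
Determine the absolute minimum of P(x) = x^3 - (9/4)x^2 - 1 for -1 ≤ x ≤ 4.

-17/4

P'(x) = 3x^2 - (9/2)x, which vanishes at x = 0 and x = 3/2.
Candidates: P(-1) = -17/4; P(0) = -1; P(3/2) = -43/16; P(4) = 27.
Hence the absolute minimum is -17/4 at x = -1.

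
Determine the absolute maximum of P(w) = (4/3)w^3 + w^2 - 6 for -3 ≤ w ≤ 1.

-11/3

P'(w) = 4w^2 + 2w, which vanishes at w = -1/2 and w = 0.
Compare values at every candidate in [-3, 1]: P(-3) = -33, P(-1/2) = -71/12, P(0) = -6, P(1) = -11/3.
So the maximum is P(1) = -11/3.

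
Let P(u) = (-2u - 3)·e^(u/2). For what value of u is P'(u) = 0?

P'(u) = (-2)·e^(u/2) + (-2u - 3)·(1/2)·e^(u/2) = (-u - 7/2)·e^(u/2). Since e^(u/2) > 0, the only critical point is u = -7/2.
P''(-7/2) has the same sign as -1 < 0, so this is a local maximum.
P(-7/2) = (4)·e^(-7/4) ≈ 0.6951.

-7/2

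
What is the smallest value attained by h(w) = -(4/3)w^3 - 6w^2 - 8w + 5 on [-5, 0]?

The derivative is -4w^2 - 12w - 8, which vanishes at w = -2 and w = -1.
Candidates: h(-5) = 185/3,  h(-2) = 23/3,  h(-1) = 25/3,  h(0) = 5.
Hence the absolute minimum is 5 at w = 0.

5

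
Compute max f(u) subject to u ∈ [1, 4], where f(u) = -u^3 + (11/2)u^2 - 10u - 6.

The derivative is -3u^2 + 11u - 10, which vanishes at u = 5/3 and u = 2.
Evaluating at the critical points and endpoints: f(1) = -23/2, f(5/3) = -649/54, f(2) = -12, f(4) = -22.
Hence the absolute maximum is -23/2 at u = 1.

-23/2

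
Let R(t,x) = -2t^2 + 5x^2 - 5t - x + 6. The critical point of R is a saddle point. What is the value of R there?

363/40

∂R/∂t = -4t - 5 = 0 and ∂R/∂x = 10x - 1 = 0, so (t, x) = (-5/4, 1/10).
The Hessian has R_{tt} = -4, R_{xx} = 10, R_{tx} = 0, giving D = -40 < 0, so the point is a saddle point.
R(-5/4, 1/10) = 363/40.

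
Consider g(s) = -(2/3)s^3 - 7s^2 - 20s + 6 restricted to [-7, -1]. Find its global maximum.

95/3

Differentiating, g'(s) = -2s^2 - 14s - 20; which vanishes at s = -5 and s = -2.
Evaluating at the critical points and endpoints: g(-7) = 95/3, g(-5) = 43/3, g(-2) = 70/3, g(-1) = 59/3.
Hence the absolute maximum is 95/3 at s = -7.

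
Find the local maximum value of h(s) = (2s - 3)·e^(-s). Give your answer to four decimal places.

h'(s) = 2·e^(-s) + (2s - 3)·(-1)·e^(-s) = (-2s + 5)·e^(-s). Since e^(-s) > 0, the only critical point is s = 5/2.
h''(5/2) has the same sign as -2 < 0, so this is a local maximum.
h(5/2) = (2)·e^(-5/2) ≈ 0.1642.

0.1642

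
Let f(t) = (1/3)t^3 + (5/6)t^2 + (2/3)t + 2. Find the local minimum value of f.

148/81

f'(t) = t^2 + (5/3)t + 2/3. Setting f'(t) = 0 gives t ∈ {-1, -2/3}.
Second-derivative test with f''(t) = 2t + 5/3: f''(-1) = -1/3 < 0 ⇒ local maximum; f''(-2/3) = 1/3 > 0 ⇒ local minimum.
So the local minimum value is f(-2/3) = 148/81.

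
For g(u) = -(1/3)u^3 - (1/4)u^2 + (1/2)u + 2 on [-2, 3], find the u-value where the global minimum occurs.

3

Differentiating, g'(u) = -u^2 - (1/2)u + 1/2; which vanishes at u = -1 and u = 1/2.
Evaluating at the critical points and endpoints: g(-2) = 8/3; g(-1) = 19/12; g(1/2) = 103/48; g(3) = -31/4.
So the minimum is g(3) = -31/4.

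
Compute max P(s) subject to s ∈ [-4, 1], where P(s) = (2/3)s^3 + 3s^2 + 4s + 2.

29/3

P'(s) = 2s^2 + 6s + 4, which vanishes at s = -2 and s = -1.
Candidates: P(-4) = -26/3; P(-2) = 2/3; P(-1) = 1/3; P(1) = 29/3.
Hence the absolute maximum is 29/3 at s = 1.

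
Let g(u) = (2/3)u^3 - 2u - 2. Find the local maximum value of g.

g'(u) = 2u^2 - 2. Setting g'(u) = 0 gives u ∈ {-1, 1}.
Second-derivative test with g''(u) = 4u: g''(-1) = -4 < 0 ⇒ local maximum; g''(1) = 4 > 0 ⇒ local minimum.
The local maximum is g(-1) = -2/3.

-2/3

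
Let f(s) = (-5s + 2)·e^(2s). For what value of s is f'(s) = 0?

f'(s) = (-5)·e^(2s) + (-5s + 2)·2·e^(2s) = (-10s - 1)·e^(2s). Since e^(2s) > 0, the only critical point is s = -1/10.
f''(-1/10) has the same sign as -10 < 0, so this is a local maximum.
f(-1/10) = (5/2)·e^(-1/5) ≈ 2.0468.

-1/10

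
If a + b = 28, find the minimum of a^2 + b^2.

392

With a + b = 28, a^2 + b^2 = a^2 + (28 − a)^2.
The derivative 2a − 2(28 − a) = 4a − 56 vanishes at a = 14; second derivative 4 > 0, a minimum.
The minimum is 2·(14)^2 = 392.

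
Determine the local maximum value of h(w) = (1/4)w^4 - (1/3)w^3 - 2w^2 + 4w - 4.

h'(w) = w^3 - w^2 - 4w + 4. Setting h'(w) = 0 gives w ∈ {-2, 1, 2}.
h''(w) = 3w^2 - 2w - 4. h''(-2) = 12 > 0 ⇒ local minimum; h''(1) = -3 < 0 ⇒ local maximum; h''(2) = 4 > 0 ⇒ local minimum.
So the local maximum value is h(1) = -25/12.

-25/12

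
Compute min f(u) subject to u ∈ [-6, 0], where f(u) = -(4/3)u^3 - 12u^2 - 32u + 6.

f'(u) = -4u^2 - 24u - 32, which vanishes at u = -4 and u = -2.
Evaluating at the critical points and endpoints: f(-6) = 54,  f(-4) = 82/3,  f(-2) = 98/3,  f(0) = 6.
Hence the absolute minimum is 6 at u = 0.

6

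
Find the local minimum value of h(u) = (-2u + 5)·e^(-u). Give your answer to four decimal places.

-0.0604

h'(u) = (-2)·e^(-u) + (-2u + 5)·(-1)·e^(-u) = (2u - 7)·e^(-u). Since e^(-u) > 0, the only critical point is u = 7/2.
h''(7/2) has the same sign as 2 > 0, so this is a local minimum.
h(7/2) = (-2)·e^(-7/2) ≈ -0.0604.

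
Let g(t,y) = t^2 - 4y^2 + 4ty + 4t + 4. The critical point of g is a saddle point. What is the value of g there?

∂g/∂t = 2t + 4y + 4 = 0 and ∂g/∂y = 4t - 8y = 0, so (t, y) = (-1, -1/2).
The Hessian has g_{tt} = 2, g_{yy} = -8, g_{ty} = 4, giving D = -32 < 0, so the point is a saddle point.
g(-1, -1/2) = 2.

2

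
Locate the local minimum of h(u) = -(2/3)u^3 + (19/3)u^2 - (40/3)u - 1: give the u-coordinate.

h'(u) = -2u^2 + (38/3)u - 40/3 = 0 at u = 4/3, 5.
Since h''(u) = -4u + 38/3, we get h''(4/3) = 22/3 > 0 ⇒ local minimum; h''(5) = -22/3 < 0 ⇒ local maximum.
So the local minimum value is h(4/3) = -737/81.

4/3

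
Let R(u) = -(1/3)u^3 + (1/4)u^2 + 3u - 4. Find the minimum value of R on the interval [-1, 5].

The derivative is -u^2 + (1/2)u + 3, whose only zero in [-1, 5] is u = 2.
Compare values at every candidate in [-1, 5]: R(-1) = -77/12, R(2) = 1/3, R(5) = -293/12.
So the minimum is R(5) = -293/12.

-293/12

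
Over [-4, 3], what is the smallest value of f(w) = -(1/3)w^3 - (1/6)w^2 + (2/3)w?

-17/2

The derivative is -w^2 - (1/3)w + 2/3, which vanishes at w = -1 and w = 2/3.
Candidates: f(-4) = 16; f(-1) = -1/2; f(2/3) = 22/81; f(3) = -17/2.
Hence the absolute minimum is -17/2 at w = 3.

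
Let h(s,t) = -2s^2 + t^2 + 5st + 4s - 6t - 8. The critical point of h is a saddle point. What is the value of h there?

-200/33

∂h/∂s = -4s + 5t + 4 = 0 and ∂h/∂t = 5s + 2t - 6 = 0, so (s, t) = (38/33, 4/33).
The Hessian has h_{ss} = -4, h_{tt} = 2, h_{st} = 5, giving D = -33 < 0, so the point is a saddle point.
h(38/33, 4/33) = -200/33.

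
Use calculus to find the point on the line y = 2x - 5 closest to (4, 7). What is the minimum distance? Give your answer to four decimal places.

1.7889

Minimize D(x)^2 = (x - 4)^2 + (2x - 12)^2.
d/dx[D^2] = 2(x - 4) + 2·2·(2x - 12) = 0 ⇒ x = 28/5.
Then y = 31/5 and the distance is √(16/5) ≈ 1.7889.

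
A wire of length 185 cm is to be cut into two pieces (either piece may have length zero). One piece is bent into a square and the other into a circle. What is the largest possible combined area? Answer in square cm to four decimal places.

2723.5390

Let x be the length used for the square. Square side x/4; circle radius (185−x)/(2π).
A(x) = (x/4)² + π·((185−x)/(2π))² = x²/16 + (185−x)²/(4π) for 0 ≤ x ≤ 185. A'(x) = x/8 − (185−x)/(2π) = 0 gives x = 4·185/(π+4) ≈ 103.6183.
A'' > 0, so the interior critical point is a minimum; the maximum is at an endpoint. A(0) = 2723.5390 and A(185) = 2139.0625, so the largest area is 2723.5390.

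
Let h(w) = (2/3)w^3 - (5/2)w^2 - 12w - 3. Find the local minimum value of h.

-145/3

h'(w) = 2w^2 - 5w - 12 = 0 at w = -3/2, 4.
Second-derivative test with h''(w) = 4w - 5: h''(-3/2) = -11 < 0 ⇒ local maximum; h''(4) = 11 > 0 ⇒ local minimum.
Thus h has its local minimum at w = 4, with value -145/3.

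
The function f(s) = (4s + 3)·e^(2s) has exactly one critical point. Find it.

-5/4

Differentiating with the product rule gives f'(s) = (8s + 10)·e^(2s). Since e^(2s) > 0, the only critical point is s = -5/4.
f''(-5/4) has the same sign as 8 > 0, so this is a local minimum.
f(-5/4) = (-2)·e^(-5/2) ≈ -0.1642.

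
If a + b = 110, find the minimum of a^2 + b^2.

6050

With a + b = 110, a^2 + b^2 = a^2 + (110 − a)^2.
The derivative 2a − 2(110 − a) = 4a − 220 vanishes at a = 55; second derivative 4 > 0, a minimum.
The minimum is 2·(55)^2 = 6050.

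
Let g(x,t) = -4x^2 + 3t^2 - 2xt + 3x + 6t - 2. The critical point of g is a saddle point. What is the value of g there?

∂g/∂x = -8x - 2t + 3 = 0 and ∂g/∂t = -2x + 6t + 6 = 0, so (x, t) = (15/26, -21/26).
The Hessian has g_{xx} = -8, g_{tt} = 6, g_{xt} = -2, giving D = -52 < 0, so the point is a saddle point.
g(15/26, -21/26) = -185/52.

-185/52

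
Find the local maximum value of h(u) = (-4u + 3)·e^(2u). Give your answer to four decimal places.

Differentiating with the product rule gives h'(u) = (-8u + 2)·e^(2u). Since e^(2u) > 0, the only critical point is u = 1/4.
h''(1/4) has the same sign as -8 < 0, so this is a local maximum.
h(1/4) = (2)·e^(1/2) ≈ 3.2974.

3.2974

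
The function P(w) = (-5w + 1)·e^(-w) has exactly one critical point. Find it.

6/5

P'(w) = (-5)·e^(-w) + (-5w + 1)·(-1)·e^(-w) = (5w - 6)·e^(-w). Since e^(-w) > 0, the only critical point is w = 6/5.
P''(6/5) has the same sign as 5 > 0, so this is a local minimum.
P(6/5) = (-5)·e^(-6/5) ≈ -1.5060.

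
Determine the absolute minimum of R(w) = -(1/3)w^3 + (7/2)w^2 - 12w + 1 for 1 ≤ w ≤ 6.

Differentiating, R'(w) = -w^2 + 7w - 12; which vanishes at w = 3 and w = 4.
Candidates: R(1) = -47/6, R(3) = -25/2, R(4) = -37/3, R(6) = -17.
Hence the absolute minimum is -17 at w = 6.

-17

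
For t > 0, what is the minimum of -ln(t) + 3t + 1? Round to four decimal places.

R'(t) = -1/t + 3 = 0 gives t = 1/3.
R''(t) = 1/t², which is positive for t > 0, so this is a local minimum.
R(1/3) = -1·ln(1/3) + 1 + 1 ≈ 3.0986.

3.0986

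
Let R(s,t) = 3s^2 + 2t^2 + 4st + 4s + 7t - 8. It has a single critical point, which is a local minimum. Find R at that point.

∂R/∂s = 6s + 4t + 4 = 0 and ∂R/∂t = 4s + 4t + 7 = 0, so (s, t) = (3/2, -13/4).
The Hessian has R_{ss} = 6, R_{tt} = 4, R_{st} = 4, giving D = 8 > 0 with R_{ss} > 0, so the point is a local minimum.
R(3/2, -13/4) = -131/8.

-131/8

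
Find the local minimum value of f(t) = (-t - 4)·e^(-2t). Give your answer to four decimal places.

By the product rule, f'(t) = (2t + 7)·e^(-2t). Since e^(-2t) > 0, the only critical point is t = -7/2.
f''(-7/2) has the same sign as 2 > 0, so this is a local minimum.
f(-7/2) = (-1/2)·e^(7) ≈ -548.3166.

-548.3166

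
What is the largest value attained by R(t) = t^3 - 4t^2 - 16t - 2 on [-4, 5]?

266/27

Differentiating, R'(t) = 3t^2 - 8t - 16; which vanishes at t = -4/3 and t = 4.
Compare values at every candidate in [-4, 5]: R(-4) = -66,  R(-4/3) = 266/27,  R(4) = -66,  R(5) = -57.
The maximum over the interval is 266/27, attained at t = -4/3.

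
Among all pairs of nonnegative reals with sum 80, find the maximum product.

1600

With x + y = 80, the product is P(x) = x(80 − x).
P'(x) = 80 − 2x = 0 gives x = 40; P'' = −2 < 0, so this is the maximum.
P = 40·40 = 1600.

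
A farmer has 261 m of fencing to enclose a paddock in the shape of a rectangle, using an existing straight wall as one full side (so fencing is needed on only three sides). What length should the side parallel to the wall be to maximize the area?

261/2

Let the sides perpendicular to the wall have length x and the parallel side y, so 2x + y = 261 and the area is A = xy = x(261 − 2x).
A'(x) = 261 − 4x = 0 gives x = 261/4, and A''(x) = −4 < 0 confirms a maximum.
Then y = 261 − 2·261/4 = 261/2 and A = 68121/8.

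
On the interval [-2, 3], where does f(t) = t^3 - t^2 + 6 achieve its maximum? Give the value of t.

Differentiating, f'(t) = 3t^2 - 2t; which vanishes at t = 0 and t = 2/3.
Compare values at every candidate in [-2, 3]: f(-2) = -6; f(0) = 6; f(2/3) = 158/27; f(3) = 24.
So the maximum is f(3) = 24.

3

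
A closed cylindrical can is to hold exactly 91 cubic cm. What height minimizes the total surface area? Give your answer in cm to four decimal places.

4.8751

With radius r and height h, πr²h = 91 so h = 91/(πr²), and S(r) = 2πr² + 2πrh = 2πr² + 2·91/r.
S'(r) = 4πr − 2·91/r² = 0 ⇒ r³ = 91/(2π), so r ≈ 2.4376 and h = 2r ≈ 4.8751.
S''(r) = 4π + 4·91/r³ > 0, so this is the minimum; S ≈ 111.9976.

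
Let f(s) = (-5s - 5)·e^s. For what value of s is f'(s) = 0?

-2

Differentiating with the product rule gives f'(s) = (-5s - 10)·e^s. Since e^s > 0, the only critical point is s = -2.
f''(-2) has the same sign as -5 < 0, so this is a local maximum.
f(-2) = (5)·e^(-2) ≈ 0.6767.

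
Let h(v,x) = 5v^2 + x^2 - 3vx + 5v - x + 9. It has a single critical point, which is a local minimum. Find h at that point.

84/11

∂h/∂v = 10v - 3x + 5 = 0 and ∂h/∂x = -3v + 2x - 1 = 0, so (v, x) = (-7/11, -5/11).
The Hessian has h_{vv} = 10, h_{xx} = 2, h_{vx} = -3, giving D = 11 > 0 with h_{vv} > 0, so the point is a local minimum.
h(-7/11, -5/11) = 84/11.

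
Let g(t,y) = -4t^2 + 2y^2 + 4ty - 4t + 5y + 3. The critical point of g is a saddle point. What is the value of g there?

∂g/∂t = -8t + 4y - 4 = 0 and ∂g/∂y = 4t + 4y + 5 = 0, so (t, y) = (-3/4, -1/2).
The Hessian has g_{tt} = -8, g_{yy} = 4, g_{ty} = 4, giving D = -48 < 0, so the point is a saddle point.
g(-3/4, -1/2) = 13/4.

13/4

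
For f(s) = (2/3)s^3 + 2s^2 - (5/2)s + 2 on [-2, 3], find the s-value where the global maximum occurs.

3

The derivative is 2s^2 + 4s - 5/2, whose only zero in [-2, 3] is s = 1/2.
Evaluating at the critical points and endpoints: f(-2) = 29/3,  f(1/2) = 4/3,  f(3) = 61/2.
Hence the absolute maximum is 61/2 at s = 3.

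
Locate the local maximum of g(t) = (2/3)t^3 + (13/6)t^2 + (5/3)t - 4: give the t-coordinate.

g'(t) = 2t^2 + (13/3)t + 5/3 = 0 at t = -5/3, -1/2.
Second-derivative test with g''(t) = 4t + 13/3: g''(-5/3) = -7/3 < 0 ⇒ local maximum; g''(-1/2) = 7/3 > 0 ⇒ local minimum.
Thus g has its local maximum at t = -5/3, with value -623/162.

-5/3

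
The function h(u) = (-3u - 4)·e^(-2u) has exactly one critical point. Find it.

-5/6

By the product rule, h'(u) = (6u + 5)·e^(-2u). Since e^(-2u) > 0, the only critical point is u = -5/6.
h''(-5/6) has the same sign as 6 > 0, so this is a local minimum.
h(-5/6) = (-3/2)·e^(5/3) ≈ -7.9417.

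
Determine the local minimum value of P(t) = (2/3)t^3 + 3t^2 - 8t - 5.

Critical points: P'(t) = 2t^2 + 6t - 8 vanishes at t = -4, 1.
P''(t) = 4t + 6. P''(-4) = -10 < 0 ⇒ local maximum; P''(1) = 10 > 0 ⇒ local minimum.
So the local minimum value is P(1) = -28/3.

-28/3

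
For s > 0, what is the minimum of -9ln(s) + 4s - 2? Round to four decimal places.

g'(s) = -9/s + 4 = 0 gives s = 9/4.
g''(s) = 9/s², which is positive for s > 0, so this is a local minimum.
g(9/4) = -9·ln(9/4) + 9 - 2 ≈ -0.2984.

-0.2984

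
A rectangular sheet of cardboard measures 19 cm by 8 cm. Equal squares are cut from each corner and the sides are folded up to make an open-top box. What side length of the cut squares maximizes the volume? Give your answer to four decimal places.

With cut size x, the volume is V(x) = x(19 − 2x)(8 − 2x) for 0 < x < 4.
V'(x) = 12x^2 − 108x + 152. Setting V'(x) = 0 gives x ≈ 1.7462 (the root in (0, 4)).
V''(x) = 24x − 108 is negative there, so this is the maximum; V ≈ 122.0630.

1.7462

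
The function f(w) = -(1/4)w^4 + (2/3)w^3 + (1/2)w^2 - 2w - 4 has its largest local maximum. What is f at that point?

-29/12

f'(w) = -w^3 + 2w^2 + w - 2. Setting f'(w) = 0 gives w ∈ {-1, 1, 2}.
Second-derivative test with f''(w) = -3w^2 + 4w + 1: f''(-1) = -6 < 0 ⇒ local maximum; f''(1) = 2 > 0 ⇒ local minimum; f''(2) = -3 < 0 ⇒ local maximum.
So the largest local maximum value is f(-1) = -29/12.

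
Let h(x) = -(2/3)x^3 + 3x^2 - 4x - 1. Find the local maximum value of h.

-7/3

h'(x) = -2x^2 + 6x - 4 = 0 at x = 1, 2.
Second-derivative test with h''(x) = -4x + 6: h''(1) = 2 > 0 ⇒ local minimum; h''(2) = -2 < 0 ⇒ local maximum.
So the local maximum value is h(2) = -7/3.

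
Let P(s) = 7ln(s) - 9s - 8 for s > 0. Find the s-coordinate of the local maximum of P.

P'(s) = 7/s − 9 = 0 gives s = 7/9.
P''(s) = -7/s², which is negative for s > 0, so this is a local maximum.
P(7/9) = 7·ln(7/9) - 7 - 8 ≈ -16.7592.

7/9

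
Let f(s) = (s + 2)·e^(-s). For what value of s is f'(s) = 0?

f'(s) = 1·e^(-s) + (s + 2)·(-1)·e^(-s) = (-s - 1)·e^(-s). Since e^(-s) > 0, the only critical point is s = -1.
f''(-1) has the same sign as -1 < 0, so this is a local maximum.
f(-1) = (1)·e^(1) ≈ 2.7183.

-1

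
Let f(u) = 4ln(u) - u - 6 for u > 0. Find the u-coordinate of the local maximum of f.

4

f'(u) = 4/u − 1 = 0 gives u = 4.
f''(u) = -4/u², which is negative for u > 0, so this is a local maximum.
f(4) = 4·ln(4) - 4 - 6 ≈ -4.4548.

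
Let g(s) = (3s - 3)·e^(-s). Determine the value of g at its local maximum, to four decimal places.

g'(s) = 3·e^(-s) + (3s - 3)·(-1)·e^(-s) = (-3s + 6)·e^(-s). Since e^(-s) > 0, the only critical point is s = 2.
g''(2) has the same sign as -3 < 0, so this is a local maximum.
g(2) = (3)·e^(-2) ≈ 0.4060.

0.4060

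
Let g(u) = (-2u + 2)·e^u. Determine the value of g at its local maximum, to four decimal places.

By the product rule, g'(u) = (-2u)·e^u. Since e^u > 0, the only critical point is u = 0.
g''(0) has the same sign as -2 < 0, so this is a local maximum.
g(0) = (2)·e^(0) ≈ 2.0000.

2.0000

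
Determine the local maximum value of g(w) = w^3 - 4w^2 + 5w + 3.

g'(w) = 3w^2 - 8w + 5. Setting g'(w) = 0 gives w ∈ {1, 5/3}.
Since g''(w) = 6w - 8, we get g''(1) = -2 < 0 ⇒ local maximum; g''(5/3) = 2 > 0 ⇒ local minimum.
The local maximum is g(1) = 5.

5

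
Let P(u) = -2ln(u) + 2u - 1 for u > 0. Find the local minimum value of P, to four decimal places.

1.0000

P'(u) = -2/u + 2 = 0 gives u = 1.
P''(u) = 2/u², which is positive for u > 0, so this is a local minimum.
P(1) = -2·ln(1) + 2 - 1 ≈ 1.0000.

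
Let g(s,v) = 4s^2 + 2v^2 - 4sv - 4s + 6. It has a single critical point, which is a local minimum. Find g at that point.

4

∂g/∂s = 8s - 4v - 4 = 0 and ∂g/∂v = -4s + 4v = 0, so (s, v) = (1, 1).
The Hessian has g_{ss} = 8, g_{vv} = 4, g_{sv} = -4, giving D = 16 > 0 with g_{ss} > 0, so the point is a local minimum.
g(1, 1) = 4.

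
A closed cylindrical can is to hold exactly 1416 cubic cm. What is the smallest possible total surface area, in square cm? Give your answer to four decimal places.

698.0556

With radius r and height h, πr²h = 1416 so h = 1416/(πr²), and S(r) = 2πr² + 2πrh = 2πr² + 2·1416/r.
S'(r) = 4πr − 2·1416/r² = 0 ⇒ r³ = 1416/(2π), so r ≈ 6.0855 and h = 2r ≈ 12.1709.
S''(r) = 4π + 4·1416/r³ > 0, so this is the minimum; S ≈ 698.0556.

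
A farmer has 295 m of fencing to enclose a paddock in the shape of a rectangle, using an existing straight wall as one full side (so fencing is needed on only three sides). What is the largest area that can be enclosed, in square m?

Let the sides perpendicular to the wall have length x and the parallel side y, so 2x + y = 295 and the area is A = xy = x(295 − 2x).
A'(x) = 295 − 4x = 0 gives x = 295/4, and A''(x) = −4 < 0 confirms a maximum.
Then y = 295 − 2·295/4 = 295/2 and A = 87025/8.

87025/8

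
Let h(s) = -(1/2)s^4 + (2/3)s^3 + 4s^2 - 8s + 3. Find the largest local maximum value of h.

65/3

h'(s) = -2s^3 + 2s^2 + 8s - 8. Setting h'(s) = 0 gives s ∈ {-2, 1, 2}.
Since h''(s) = -6s^2 + 4s + 8, we get h''(-2) = -24 < 0 ⇒ local maximum; h''(1) = 6 > 0 ⇒ local minimum; h''(2) = -8 < 0 ⇒ local maximum.
So the largest local maximum value is h(-2) = 65/3.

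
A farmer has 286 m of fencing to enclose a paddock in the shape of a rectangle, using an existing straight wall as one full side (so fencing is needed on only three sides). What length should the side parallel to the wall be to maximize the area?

Let the sides perpendicular to the wall have length x and the parallel side y, so 2x + y = 286 and the area is A = xy = x(286 − 2x).
A'(x) = 286 − 4x = 0 gives x = 143/2, and A''(x) = −4 < 0 confirms a maximum.
Then y = 286 − 2·143/2 = 143 and A = 20449/2.

143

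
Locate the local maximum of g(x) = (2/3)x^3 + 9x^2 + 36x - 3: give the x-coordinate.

-6

g'(x) = 2x^2 + 18x + 36. Setting g'(x) = 0 gives x ∈ {-6, -3}.
Since g''(x) = 4x + 18, we get g''(-6) = -6 < 0 ⇒ local maximum; g''(-3) = 6 > 0 ⇒ local minimum.
Thus g has its local maximum at x = -6, with value -39.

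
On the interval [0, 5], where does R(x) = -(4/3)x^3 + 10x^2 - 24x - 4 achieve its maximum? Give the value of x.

0

The derivative is -4x^2 + 20x - 24, which vanishes at x = 2 and x = 3.
Evaluating at the critical points and endpoints: R(0) = -4; R(2) = -68/3; R(3) = -22; R(5) = -122/3.
Hence the absolute maximum is -4 at x = 0.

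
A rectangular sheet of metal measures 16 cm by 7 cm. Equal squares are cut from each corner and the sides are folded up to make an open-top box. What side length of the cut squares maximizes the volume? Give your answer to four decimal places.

1.5179

With cut size x, the volume is V(x) = x(16 − 2x)(7 − 2x) for 0 < x < 3.5.
V'(x) = 12x^2 − 92x + 112. Setting V'(x) = 0 gives x ≈ 1.5179 (the root in (0, 3.5)).
V''(x) = 24x − 92 is negative there, so this is the maximum; V ≈ 78.0090.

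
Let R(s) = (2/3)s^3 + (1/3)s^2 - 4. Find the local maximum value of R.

R'(s) = 2s^2 + (2/3)s. Setting R'(s) = 0 gives s ∈ {-1/3, 0}.
Since R''(s) = 4s + 2/3, we get R''(-1/3) = -2/3 < 0 ⇒ local maximum; R''(0) = 2/3 > 0 ⇒ local minimum.
So the local maximum value is R(-1/3) = -323/81.

-323/81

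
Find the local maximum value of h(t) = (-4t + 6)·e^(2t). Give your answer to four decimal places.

By the product rule, h'(t) = (-8t + 8)·e^(2t). Since e^(2t) > 0, the only critical point is t = 1.
h''(1) has the same sign as -8 < 0, so this is a local maximum.
h(1) = (2)·e^(2) ≈ 14.7781.

14.7781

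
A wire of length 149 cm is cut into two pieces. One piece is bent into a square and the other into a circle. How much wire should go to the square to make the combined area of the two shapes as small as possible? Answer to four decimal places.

Let x be the length used for the square. Square side x/4; circle radius (149−x)/(2π).
A(x) = (x/4)² + π·((149−x)/(2π))² = x²/16 + (149−x)²/(4π) for 0 ≤ x ≤ 149. A'(x) = x/8 − (149−x)/(2π) = 0 gives x = 4·149/(π+4) ≈ 83.4548.
A'' = 1/8 + 1/(2π) > 0, so this gives the minimum combined area; x ≈ 83.4548 cm to the square.

83.4548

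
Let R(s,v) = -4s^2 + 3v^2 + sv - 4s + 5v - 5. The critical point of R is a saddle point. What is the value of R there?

∂R/∂s = -8s + v - 4 = 0 and ∂R/∂v = s + 6v + 5 = 0, so (s, v) = (-29/49, -36/49).
The Hessian has R_{ss} = -8, R_{vv} = 6, R_{sv} = 1, giving D = -49 < 0, so the point is a saddle point.
R(-29/49, -36/49) = -277/49.

-277/49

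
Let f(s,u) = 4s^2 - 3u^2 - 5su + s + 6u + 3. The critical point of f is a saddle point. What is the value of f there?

390/73

∂f/∂s = 8s - 5u + 1 = 0 and ∂f/∂u = -5s - 6u + 6 = 0, so (s, u) = (24/73, 53/73).
The Hessian has f_{ss} = 8, f_{uu} = -6, f_{su} = -5, giving D = -73 < 0, so the point is a saddle point.
f(24/73, 53/73) = 390/73.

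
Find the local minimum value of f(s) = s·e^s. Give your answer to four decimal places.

f'(s) = 1·e^s + (s)·1·e^s = (s + 1)·e^s. Since e^s > 0, the only critical point is s = -1.
f''(-1) has the same sign as 1 > 0, so this is a local minimum.
f(-1) = (-1)·e^(-1) ≈ -0.3679.

-0.3679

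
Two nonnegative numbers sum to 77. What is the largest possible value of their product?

With x + y = 77, the product is P(x) = x(77 − x).
P'(x) = 77 − 2x = 0 gives x = 77/2; P'' = −2 < 0, so this is the maximum.
P = 77/2·77/2 = 5929/4.

5929/4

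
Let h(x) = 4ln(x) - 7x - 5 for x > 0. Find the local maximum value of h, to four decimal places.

-11.2385

h'(x) = 4/x − 7 = 0 gives x = 4/7.
h''(x) = -4/x², which is negative for x > 0, so this is a local maximum.
h(4/7) = 4·ln(4/7) - 4 - 5 ≈ -11.2385.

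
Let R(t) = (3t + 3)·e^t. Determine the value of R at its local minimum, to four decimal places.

Differentiating with the product rule gives R'(t) = (3t + 6)·e^t. Since e^t > 0, the only critical point is t = -2.
R''(-2) has the same sign as 3 > 0, so this is a local minimum.
R(-2) = (-3)·e^(-2) ≈ -0.4060.

-0.4060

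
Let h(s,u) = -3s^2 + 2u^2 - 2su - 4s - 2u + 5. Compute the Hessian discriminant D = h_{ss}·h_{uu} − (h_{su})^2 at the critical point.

-28

∂h/∂s = -6s - 2u - 4 = 0 and ∂h/∂u = -2s + 4u - 2 = 0, so (s, u) = (-5/7, 1/7).
The Hessian has h_{ss} = -6, h_{uu} = 4, h_{su} = -2, giving D = -28 < 0, so the point is a saddle point.
D = (-6)·(4) − (-2)^2 = -28.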